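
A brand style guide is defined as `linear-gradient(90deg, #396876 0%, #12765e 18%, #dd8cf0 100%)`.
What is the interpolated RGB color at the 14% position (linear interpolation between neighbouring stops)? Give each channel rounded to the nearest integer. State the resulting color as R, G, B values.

(27, 115, 99)

14% lies between the 0% and 18% stops, so the local fraction is t = (14 − 0)/(18 − 0) = 14/18 ≈ 0.7778.
#396876 → (57, 104, 118); #12765e → (18, 118, 94).
R = 57 + 0.7778 × (18 − 57) = 26.666 → 27
G = 104 + 0.7778 × (118 − 104) = 114.889 → 115
B = 118 + 0.7778 × (94 − 118) = 99.333 → 99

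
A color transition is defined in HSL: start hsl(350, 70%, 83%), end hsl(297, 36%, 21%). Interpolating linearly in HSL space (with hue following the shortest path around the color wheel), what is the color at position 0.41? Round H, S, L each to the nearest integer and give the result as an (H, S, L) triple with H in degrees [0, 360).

Hue arc: Δh = 297 − 350 = -53° (|Δh| ≤ 180, already the shorter path).
H = 350 + 0.41 × (-53) = 328.27 → 328°
S = 70 + 0.41 × (36 − 70) = 56.06 → 56%
L = 83 + 0.41 × (21 − 83) = 57.58 → 58%

(328, 56, 58)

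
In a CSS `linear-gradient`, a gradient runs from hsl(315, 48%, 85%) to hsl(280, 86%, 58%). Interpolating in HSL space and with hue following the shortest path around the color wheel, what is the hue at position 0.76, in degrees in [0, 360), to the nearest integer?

Hue arc: Δh = 280 − 315 = -35° (|Δh| ≤ 180, already the shorter path).
H = 315 + 0.76 × (-35) = 288.4 → 288°

288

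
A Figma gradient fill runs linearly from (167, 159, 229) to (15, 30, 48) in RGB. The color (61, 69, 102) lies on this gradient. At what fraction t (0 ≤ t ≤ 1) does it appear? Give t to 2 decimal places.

Invert the lerp on the B channel (largest span, 181): t = (102 − 229) / (48 − 229) = -127/-181 = 0.70166.
Check on R: (61 − 167)/(15 − 167) = 0.6974 ✓

0.70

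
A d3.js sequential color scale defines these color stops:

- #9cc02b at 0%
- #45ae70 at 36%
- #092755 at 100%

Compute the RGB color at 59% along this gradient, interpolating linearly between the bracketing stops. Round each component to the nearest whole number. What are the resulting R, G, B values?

59% lies between the 36% and 100% stops, so the local fraction is t = (59 − 36)/(100 − 36) = 23/64 ≈ 0.3594.
#45ae70 → (69, 174, 112); #092755 → (9, 39, 85).
R = 69 + 0.3594 × (9 − 69) = 47.436 → 47
G = 174 + 0.3594 × (39 − 174) = 125.481 → 125
B = 112 + 0.3594 × (85 − 112) = 102.296 → 102

(47, 125, 102)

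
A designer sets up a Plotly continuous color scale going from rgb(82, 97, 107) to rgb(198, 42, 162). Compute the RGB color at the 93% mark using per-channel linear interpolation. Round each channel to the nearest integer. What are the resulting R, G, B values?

(190, 46, 158)

93% corresponds to t = 0.93.
R = 82 + 0.93 × (198 − 82) = 82 + 0.93 × 116 = 189.88 → 190
G = 97 + 0.93 × (42 − 97) = 97 + 0.93 × -55 = 45.85 → 46
B = 107 + 0.93 × (162 − 107) = 107 + 0.93 × 55 = 158.15 → 158
So the blended color is (190, 46, 158), about #be2e9e.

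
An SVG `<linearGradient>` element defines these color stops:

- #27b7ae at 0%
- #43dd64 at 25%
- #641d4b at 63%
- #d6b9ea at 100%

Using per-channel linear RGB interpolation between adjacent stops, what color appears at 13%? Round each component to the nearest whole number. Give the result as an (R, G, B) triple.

13% lies between the 0% and 25% stops, so the local fraction is t = (13 − 0)/(25 − 0) = 13/25 ≈ 0.52.
#27b7ae → (39, 183, 174); #43dd64 → (67, 221, 100).
R = 39 + 0.52 × (67 − 39) = 53.56 → 54
G = 183 + 0.52 × (221 − 183) = 202.76 → 203
B = 174 + 0.52 × (100 − 174) = 135.52 → 136

(54, 203, 136)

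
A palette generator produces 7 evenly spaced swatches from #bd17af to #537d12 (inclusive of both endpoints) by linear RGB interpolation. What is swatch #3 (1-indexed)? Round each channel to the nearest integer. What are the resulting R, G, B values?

With 7 swatches and endpoints inclusive, swatch 3 sits at t = (3 − 1)/(7 − 1) = 2/6 ≈ 0.3333.
#bd17af → (189, 23, 175); #537d12 → (83, 125, 18).
R = 189 + 0.3333 × (83 − 189) = 153.67 → 154
G = 23 + 0.3333 × (125 − 23) = 56.997 → 57
B = 175 + 0.3333 × (18 − 175) = 122.672 → 123

(154, 57, 123)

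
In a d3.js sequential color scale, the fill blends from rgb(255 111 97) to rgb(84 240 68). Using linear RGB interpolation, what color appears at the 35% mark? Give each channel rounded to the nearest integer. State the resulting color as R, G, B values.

(195, 156, 87)

35% corresponds to t = 0.35.
R = 255 + 0.35 × (84 − 255) = 255 + 0.35 × -171 = 195.15 → 195
G = 111 + 0.35 × (240 − 111) = 111 + 0.35 × 129 = 156.15 → 156
B = 97 + 0.35 × (68 − 97) = 97 + 0.35 × -29 = 86.85 → 87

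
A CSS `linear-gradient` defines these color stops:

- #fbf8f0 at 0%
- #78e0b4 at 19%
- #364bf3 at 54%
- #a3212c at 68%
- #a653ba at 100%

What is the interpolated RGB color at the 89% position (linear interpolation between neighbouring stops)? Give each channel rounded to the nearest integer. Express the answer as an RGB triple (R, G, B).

89% lies between the 68% and 100% stops, so the local fraction is t = (89 − 68)/(100 − 68) = 21/32 ≈ 0.6562.
#a3212c → (163, 33, 44); #a653ba → (166, 83, 186).
R = 163 + 0.6562 × (166 − 163) = 164.969 → 165
G = 33 + 0.6562 × (83 − 33) = 65.81 → 66
B = 44 + 0.6562 × (186 − 44) = 137.18 → 137

(165, 66, 137)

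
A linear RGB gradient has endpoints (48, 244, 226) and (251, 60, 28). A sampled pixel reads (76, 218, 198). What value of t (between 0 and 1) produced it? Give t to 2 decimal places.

0.14

Invert the lerp on the R channel (largest span, 203): t = (76 − 48) / (251 − 48) = 28/203 = 0.13793.
Check on G: (218 − 244)/(60 − 244) = 0.1413 ✓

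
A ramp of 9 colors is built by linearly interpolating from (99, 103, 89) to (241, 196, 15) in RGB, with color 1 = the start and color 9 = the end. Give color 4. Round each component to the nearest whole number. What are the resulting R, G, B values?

(152, 138, 61)

With 9 swatches and endpoints inclusive, swatch 4 sits at t = (4 − 1)/(9 − 1) = 3/8 ≈ 0.375.
R = 99 + 0.375 × (241 − 99) = 152.25 → 152
G = 103 + 0.375 × (196 − 103) = 137.875 → 138
B = 89 + 0.375 × (15 − 89) = 61.25 → 61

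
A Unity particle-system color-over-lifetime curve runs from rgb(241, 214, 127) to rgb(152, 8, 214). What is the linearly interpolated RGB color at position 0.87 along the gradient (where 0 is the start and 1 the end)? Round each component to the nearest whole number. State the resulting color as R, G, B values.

R = 241 + 0.87 × (152 − 241) = 241 + 0.87 × -89 = 163.57 → 164
G = 214 + 0.87 × (8 − 214) = 214 + 0.87 × -206 = 34.78 → 35
B = 127 + 0.87 × (214 − 127) = 127 + 0.87 × 87 = 202.69 → 203

(164, 35, 203)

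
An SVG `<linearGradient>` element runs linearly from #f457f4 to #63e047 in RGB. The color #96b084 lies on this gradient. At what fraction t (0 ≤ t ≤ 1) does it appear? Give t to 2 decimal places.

Invert the lerp on the B channel (largest span, 173): t = (132 − 244) / (71 − 244) = -112/-173 = 0.6474.
Check on R: (150 − 244)/(99 − 244) = 0.6483 ✓

0.65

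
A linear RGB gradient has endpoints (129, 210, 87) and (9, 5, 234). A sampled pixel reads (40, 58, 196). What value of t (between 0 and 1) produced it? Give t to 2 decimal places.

0.74

Invert the lerp on the G channel (largest span, 205): t = (58 − 210) / (5 − 210) = -152/-205 = 0.74146.
Check on R: (40 − 129)/(9 − 129) = 0.7417 ✓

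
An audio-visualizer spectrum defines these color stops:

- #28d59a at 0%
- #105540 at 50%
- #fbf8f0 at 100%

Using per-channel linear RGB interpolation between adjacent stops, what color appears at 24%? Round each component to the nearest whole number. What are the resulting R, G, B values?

24% lies between the 0% and 50% stops, so the local fraction is t = (24 − 0)/(50 − 0) = 24/50 ≈ 0.48.
#28d59a → (40, 213, 154); #105540 → (16, 85, 64).
R = 40 + 0.48 × (16 − 40) = 28.48 → 28
G = 213 + 0.48 × (85 − 213) = 151.56 → 152
B = 154 + 0.48 × (64 − 154) = 110.8 → 111

(28, 152, 111)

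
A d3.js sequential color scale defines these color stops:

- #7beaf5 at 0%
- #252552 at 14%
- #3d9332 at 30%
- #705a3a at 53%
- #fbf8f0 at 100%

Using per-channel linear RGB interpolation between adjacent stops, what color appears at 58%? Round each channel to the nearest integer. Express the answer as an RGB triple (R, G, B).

(127, 107, 77)

58% lies between the 53% and 100% stops, so the local fraction is t = (58 − 53)/(100 − 53) = 5/47 ≈ 0.1064.
#705a3a → (112, 90, 58); #fbf8f0 → (251, 248, 240).
R = 112 + 0.1064 × (251 − 112) = 126.79 → 127
G = 90 + 0.1064 × (248 − 90) = 106.811 → 107
B = 58 + 0.1064 × (240 − 58) = 77.365 → 77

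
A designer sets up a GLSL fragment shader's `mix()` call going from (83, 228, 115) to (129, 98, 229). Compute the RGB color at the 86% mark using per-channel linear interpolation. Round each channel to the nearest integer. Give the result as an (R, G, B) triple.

(123, 116, 213)

86% corresponds to t = 0.86.
R = 83 + 0.86 × (129 − 83) = 83 + 0.86 × 46 = 122.56 → 123
G = 228 + 0.86 × (98 − 228) = 228 + 0.86 × -130 = 116.2 → 116
B = 115 + 0.86 × (229 − 115) = 115 + 0.86 × 114 = 213.04 → 213
So the blended color is (123, 116, 213), about #7b74d5.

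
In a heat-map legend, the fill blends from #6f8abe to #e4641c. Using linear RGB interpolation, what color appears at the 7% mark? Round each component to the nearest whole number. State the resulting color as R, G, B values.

#6f8abe → (111, 138, 190); #e4641c → (228, 100, 28).
7% corresponds to t = 0.07.
R = 111 + 0.07 × (228 − 111) = 111 + 0.07 × 117 = 119.19 → 119
G = 138 + 0.07 × (100 − 138) = 138 + 0.07 × -38 = 135.34 → 135
B = 190 + 0.07 × (28 − 190) = 190 + 0.07 × -162 = 178.66 → 179

(119, 135, 179)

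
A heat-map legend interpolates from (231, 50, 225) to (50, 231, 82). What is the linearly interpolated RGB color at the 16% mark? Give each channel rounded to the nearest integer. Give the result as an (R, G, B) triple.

16% corresponds to t = 0.16.
R = 231 + 0.16 × (50 − 231) = 231 + 0.16 × -181 = 202.04 → 202
G = 50 + 0.16 × (231 − 50) = 50 + 0.16 × 181 = 78.96 → 79
B = 225 + 0.16 × (82 − 225) = 225 + 0.16 × -143 = 202.12 → 202
So the blended color is (202, 79, 202), about #ca4fca.

(202, 79, 202)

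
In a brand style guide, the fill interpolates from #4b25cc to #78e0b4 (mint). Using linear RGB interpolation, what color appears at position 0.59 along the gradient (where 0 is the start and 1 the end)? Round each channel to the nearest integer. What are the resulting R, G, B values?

(102, 147, 190)

#4b25cc → (75, 37, 204); #78e0b4 → (120, 224, 180).
R = 75 + 0.59 × (120 − 75) = 75 + 0.59 × 45 = 101.55 → 102
G = 37 + 0.59 × (224 − 37) = 37 + 0.59 × 187 = 147.33 → 147
B = 204 + 0.59 × (180 − 204) = 204 + 0.59 × -24 = 189.84 → 190
So the blended color is (102, 147, 190), about #6693be.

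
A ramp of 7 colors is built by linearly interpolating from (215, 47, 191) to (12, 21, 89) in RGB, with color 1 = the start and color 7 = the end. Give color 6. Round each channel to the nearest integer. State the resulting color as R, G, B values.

(46, 25, 106)

With 7 swatches and endpoints inclusive, swatch 6 sits at t = (6 − 1)/(7 − 1) = 5/6 ≈ 0.8333.
R = 215 + 0.8333 × (12 − 215) = 45.84 → 46
G = 47 + 0.8333 × (21 − 47) = 25.334 → 25
B = 191 + 0.8333 × (89 − 191) = 106.003 → 106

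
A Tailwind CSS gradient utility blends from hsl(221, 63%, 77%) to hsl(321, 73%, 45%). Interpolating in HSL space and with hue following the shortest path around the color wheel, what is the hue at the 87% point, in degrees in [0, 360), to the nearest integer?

Hue arc: Δh = 321 − 221 = 100° (|Δh| ≤ 180, already the shorter path).
H = 221 + 0.87 × (100) = 308 → 308°

308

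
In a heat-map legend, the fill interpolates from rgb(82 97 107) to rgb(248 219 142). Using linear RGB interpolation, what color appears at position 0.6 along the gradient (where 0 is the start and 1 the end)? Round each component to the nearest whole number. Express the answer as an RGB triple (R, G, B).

(182, 170, 128)

R = 82 + 0.6 × (248 − 82) = 82 + 0.6 × 166 = 181.6 → 182
G = 97 + 0.6 × (219 − 97) = 97 + 0.6 × 122 = 170.2 → 170
B = 107 + 0.6 × (142 − 107) = 107 + 0.6 × 35 = 128 → 128
So the blended color is (182, 170, 128), about #b6aa80.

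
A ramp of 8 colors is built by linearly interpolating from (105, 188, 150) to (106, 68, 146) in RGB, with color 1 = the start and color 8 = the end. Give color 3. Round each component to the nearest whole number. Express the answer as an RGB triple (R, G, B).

With 8 swatches and endpoints inclusive, swatch 3 sits at t = (3 − 1)/(8 − 1) = 2/7 ≈ 0.2857.
R = 105 + 0.2857 × (106 − 105) = 105.286 → 105
G = 188 + 0.2857 × (68 − 188) = 153.716 → 154
B = 150 + 0.2857 × (146 − 150) = 148.857 → 149

(105, 154, 149)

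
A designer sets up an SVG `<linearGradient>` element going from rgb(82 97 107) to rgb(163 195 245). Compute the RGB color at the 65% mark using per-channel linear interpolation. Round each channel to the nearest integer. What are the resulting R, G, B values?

65% corresponds to t = 0.65.
R = 82 + 0.65 × (163 − 82) = 82 + 0.65 × 81 = 134.65 → 135
G = 97 + 0.65 × (195 − 97) = 97 + 0.65 × 98 = 160.7 → 161
B = 107 + 0.65 × (245 − 107) = 107 + 0.65 × 138 = 196.7 → 197

(135, 161, 197)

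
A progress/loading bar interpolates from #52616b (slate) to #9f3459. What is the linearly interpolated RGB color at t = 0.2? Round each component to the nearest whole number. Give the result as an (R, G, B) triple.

#52616b → (82, 97, 107); #9f3459 → (159, 52, 89).
R = 82 + 0.2 × (159 − 82) = 82 + 0.2 × 77 = 97.4 → 97
G = 97 + 0.2 × (52 − 97) = 97 + 0.2 × -45 = 88 → 88
B = 107 + 0.2 × (89 − 107) = 107 + 0.2 × -18 = 103.4 → 103

(97, 88, 103)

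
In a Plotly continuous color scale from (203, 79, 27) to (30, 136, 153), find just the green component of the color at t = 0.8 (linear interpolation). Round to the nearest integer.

125

G = 79 + 0.8 × (136 − 79) = 124.6 → 125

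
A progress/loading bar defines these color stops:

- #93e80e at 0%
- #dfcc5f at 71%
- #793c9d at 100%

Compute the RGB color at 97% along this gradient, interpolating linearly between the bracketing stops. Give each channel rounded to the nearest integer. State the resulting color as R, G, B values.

97% lies between the 71% and 100% stops, so the local fraction is t = (97 − 71)/(100 − 71) = 26/29 ≈ 0.8966.
#dfcc5f → (223, 204, 95); #793c9d → (121, 60, 157).
R = 223 + 0.8966 × (121 − 223) = 131.547 → 132
G = 204 + 0.8966 × (60 − 204) = 74.89 → 75
B = 95 + 0.8966 × (157 − 95) = 150.589 → 151

(132, 75, 151)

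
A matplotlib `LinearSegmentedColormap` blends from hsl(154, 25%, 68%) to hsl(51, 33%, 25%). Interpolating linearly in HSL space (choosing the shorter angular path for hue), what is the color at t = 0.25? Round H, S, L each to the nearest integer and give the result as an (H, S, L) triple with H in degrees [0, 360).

(128, 27, 57)

Hue arc: Δh = 51 − 154 = -103° (|Δh| ≤ 180, already the shorter path).
H = 154 + 0.25 × (-103) = 128.25 → 128°
S = 25 + 0.25 × (33 − 25) = 27 → 27%
L = 68 + 0.25 × (25 − 68) = 57.25 → 57%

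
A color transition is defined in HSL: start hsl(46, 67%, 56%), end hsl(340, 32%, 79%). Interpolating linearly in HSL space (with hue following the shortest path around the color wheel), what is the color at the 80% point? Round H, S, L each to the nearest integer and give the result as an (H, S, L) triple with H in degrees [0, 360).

(353, 39, 74)

Hue: 340 − 46 = 294°, but |294| > 180 so the shorter arc goes the other way: Δh = 294 − 360 = -66°.
H = 46 + 0.8 × (-66) = -6.8 → -7 → -7 mod 360 = 353°
S = 67 + 0.8 × (32 − 67) = 39 → 39%
L = 56 + 0.8 × (79 − 56) = 74.4 → 74%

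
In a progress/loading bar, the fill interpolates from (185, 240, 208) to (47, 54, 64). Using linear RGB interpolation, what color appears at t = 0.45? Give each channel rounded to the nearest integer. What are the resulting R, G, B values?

R = 185 + 0.45 × (47 − 185) = 185 + 0.45 × -138 = 122.9 → 123
G = 240 + 0.45 × (54 − 240) = 240 + 0.45 × -186 = 156.3 → 156
B = 208 + 0.45 × (64 − 208) = 208 + 0.45 × -144 = 143.2 → 143

(123, 156, 143)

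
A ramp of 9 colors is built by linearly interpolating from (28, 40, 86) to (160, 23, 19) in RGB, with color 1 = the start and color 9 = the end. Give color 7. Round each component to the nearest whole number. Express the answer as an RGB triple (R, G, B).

With 9 swatches and endpoints inclusive, swatch 7 sits at t = (7 − 1)/(9 − 1) = 6/8 ≈ 0.75.
R = 28 + 0.75 × (160 − 28) = 127 → 127
G = 40 + 0.75 × (23 − 40) = 27.25 → 27
B = 86 + 0.75 × (19 − 86) = 35.75 → 36

(127, 27, 36)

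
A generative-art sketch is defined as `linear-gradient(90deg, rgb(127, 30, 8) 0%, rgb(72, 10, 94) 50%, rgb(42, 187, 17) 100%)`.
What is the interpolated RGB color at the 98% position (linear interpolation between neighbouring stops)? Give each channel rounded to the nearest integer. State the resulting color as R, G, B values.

98% lies between the 50% and 100% stops, so the local fraction is t = (98 − 50)/(100 − 50) = 48/50 ≈ 0.96.
R = 72 + 0.96 × (42 − 72) = 43.2 → 43
G = 10 + 0.96 × (187 − 10) = 179.92 → 180
B = 94 + 0.96 × (17 − 94) = 20.08 → 20

(43, 180, 20)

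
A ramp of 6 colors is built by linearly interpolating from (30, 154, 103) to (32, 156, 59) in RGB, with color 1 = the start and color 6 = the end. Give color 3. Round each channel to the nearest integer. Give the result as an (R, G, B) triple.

With 6 swatches and endpoints inclusive, swatch 3 sits at t = (3 − 1)/(6 − 1) = 2/5 ≈ 0.4.
R = 30 + 0.4 × (32 − 30) = 30.8 → 31
G = 154 + 0.4 × (156 − 154) = 154.8 → 155
B = 103 + 0.4 × (59 − 103) = 85.4 → 85

(31, 155, 85)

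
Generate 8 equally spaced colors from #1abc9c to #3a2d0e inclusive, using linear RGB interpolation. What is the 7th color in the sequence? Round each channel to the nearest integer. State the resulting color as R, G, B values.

(53, 65, 34)

With 8 swatches and endpoints inclusive, swatch 7 sits at t = (7 − 1)/(8 − 1) = 6/7 ≈ 0.8571.
#1abc9c → (26, 188, 156); #3a2d0e → (58, 45, 14).
R = 26 + 0.8571 × (58 − 26) = 53.427 → 53
G = 188 + 0.8571 × (45 − 188) = 65.435 → 65
B = 156 + 0.8571 × (14 − 156) = 34.292 → 34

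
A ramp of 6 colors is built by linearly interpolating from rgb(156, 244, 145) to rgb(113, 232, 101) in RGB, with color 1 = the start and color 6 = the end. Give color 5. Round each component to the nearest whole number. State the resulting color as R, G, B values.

With 6 swatches and endpoints inclusive, swatch 5 sits at t = (5 − 1)/(6 − 1) = 4/5 ≈ 0.8.
R = 156 + 0.8 × (113 − 156) = 121.6 → 122
G = 244 + 0.8 × (232 − 244) = 234.4 → 234
B = 145 + 0.8 × (101 − 145) = 109.8 → 110

(122, 234, 110)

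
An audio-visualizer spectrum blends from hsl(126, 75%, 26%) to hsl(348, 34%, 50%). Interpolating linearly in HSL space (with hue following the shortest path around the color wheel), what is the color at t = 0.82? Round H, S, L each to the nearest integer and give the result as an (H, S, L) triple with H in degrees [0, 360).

Hue: 348 − 126 = 222°, but |222| > 180 so the shorter arc goes the other way: Δh = 222 − 360 = -138°.
H = 126 + 0.82 × (-138) = 12.84 → 13°
S = 75 + 0.82 × (34 − 75) = 41.38 → 41%
L = 26 + 0.82 × (50 − 26) = 45.68 → 46%

(13, 41, 46)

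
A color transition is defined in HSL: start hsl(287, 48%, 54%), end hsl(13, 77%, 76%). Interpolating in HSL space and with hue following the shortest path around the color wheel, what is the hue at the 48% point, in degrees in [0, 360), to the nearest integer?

Hue: 13 − 287 = -274°, but |-274| > 180 so the shorter arc goes the other way: Δh = -274 + 360 = 86°.
H = 287 + 0.48 × (86) = 328.28 → 328°

328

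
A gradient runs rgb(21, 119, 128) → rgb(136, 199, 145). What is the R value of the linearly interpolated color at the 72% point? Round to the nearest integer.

104

R = 21 + 0.72 × (136 − 21) = 103.8 → 104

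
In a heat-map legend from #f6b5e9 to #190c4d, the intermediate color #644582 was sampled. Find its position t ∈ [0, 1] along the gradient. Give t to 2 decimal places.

0.66

Invert the lerp on the R channel (largest span, 221): t = (100 − 246) / (25 − 246) = -146/-221 = 0.66063.
Check on G: (69 − 181)/(12 − 181) = 0.6627 ✓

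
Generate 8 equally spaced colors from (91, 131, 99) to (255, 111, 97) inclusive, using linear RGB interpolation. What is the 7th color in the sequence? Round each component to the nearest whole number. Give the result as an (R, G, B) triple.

(232, 114, 97)

With 8 swatches and endpoints inclusive, swatch 7 sits at t = (7 − 1)/(8 − 1) = 6/7 ≈ 0.8571.
R = 91 + 0.8571 × (255 − 91) = 231.564 → 232
G = 131 + 0.8571 × (111 − 131) = 113.858 → 114
B = 99 + 0.8571 × (97 − 99) = 97.286 → 97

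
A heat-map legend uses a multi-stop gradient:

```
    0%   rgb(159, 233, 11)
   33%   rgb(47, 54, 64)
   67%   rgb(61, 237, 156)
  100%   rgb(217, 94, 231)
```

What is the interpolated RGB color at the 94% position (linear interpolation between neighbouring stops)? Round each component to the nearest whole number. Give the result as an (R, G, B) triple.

(189, 120, 217)

94% lies between the 67% and 100% stops, so the local fraction is t = (94 − 67)/(100 − 67) = 27/33 ≈ 0.8182.
R = 61 + 0.8182 × (217 − 61) = 188.639 → 189
G = 237 + 0.8182 × (94 − 237) = 119.997 → 120
B = 156 + 0.8182 × (231 − 156) = 217.365 → 217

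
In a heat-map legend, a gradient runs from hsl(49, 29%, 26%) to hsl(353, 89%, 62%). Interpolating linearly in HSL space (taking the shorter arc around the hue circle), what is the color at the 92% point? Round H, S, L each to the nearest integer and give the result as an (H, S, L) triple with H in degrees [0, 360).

Hue: 353 − 49 = 304°, but |304| > 180 so the shorter arc goes the other way: Δh = 304 − 360 = -56°.
H = 49 + 0.92 × (-56) = -2.52 → -3 → -3 mod 360 = 357°
S = 29 + 0.92 × (89 − 29) = 84.2 → 84%
L = 26 + 0.92 × (62 − 26) = 59.12 → 59%

(357, 84, 59)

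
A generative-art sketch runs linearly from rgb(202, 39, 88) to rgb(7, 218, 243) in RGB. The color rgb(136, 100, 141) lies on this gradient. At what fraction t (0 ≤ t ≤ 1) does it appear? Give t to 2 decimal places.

0.34

Invert the lerp on the R channel (largest span, 195): t = (136 − 202) / (7 − 202) = -66/-195 = 0.33846.
Check on G: (100 − 39)/(218 − 39) = 0.3408 ✓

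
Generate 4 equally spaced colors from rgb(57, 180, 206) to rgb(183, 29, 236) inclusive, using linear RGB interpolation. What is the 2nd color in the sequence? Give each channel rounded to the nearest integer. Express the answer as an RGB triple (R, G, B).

(99, 130, 216)

With 4 swatches and endpoints inclusive, swatch 2 sits at t = (2 − 1)/(4 − 1) = 1/3 ≈ 0.3333.
R = 57 + 0.3333 × (183 − 57) = 98.996 → 99
G = 180 + 0.3333 × (29 − 180) = 129.672 → 130
B = 206 + 0.3333 × (236 − 206) = 215.999 → 216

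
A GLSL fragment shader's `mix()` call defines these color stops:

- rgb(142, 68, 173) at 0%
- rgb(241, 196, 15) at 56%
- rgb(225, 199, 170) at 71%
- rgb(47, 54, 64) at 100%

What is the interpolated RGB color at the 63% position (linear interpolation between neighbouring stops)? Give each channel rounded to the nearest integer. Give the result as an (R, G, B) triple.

63% lies between the 56% and 71% stops, so the local fraction is t = (63 − 56)/(71 − 56) = 7/15 ≈ 0.4667.
R = 241 + 0.4667 × (225 − 241) = 233.533 → 234
G = 196 + 0.4667 × (199 − 196) = 197.4 → 197
B = 15 + 0.4667 × (170 − 15) = 87.338 → 87

(234, 197, 87)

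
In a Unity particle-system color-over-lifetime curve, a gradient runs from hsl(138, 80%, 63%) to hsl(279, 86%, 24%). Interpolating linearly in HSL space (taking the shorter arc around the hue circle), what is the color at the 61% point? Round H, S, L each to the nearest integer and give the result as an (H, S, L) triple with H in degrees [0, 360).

(224, 84, 39)

Hue arc: Δh = 279 − 138 = 141° (|Δh| ≤ 180, already the shorter path).
H = 138 + 0.61 × (141) = 224.01 → 224°
S = 80 + 0.61 × (86 − 80) = 83.66 → 84%
L = 63 + 0.61 × (24 − 63) = 39.21 → 39%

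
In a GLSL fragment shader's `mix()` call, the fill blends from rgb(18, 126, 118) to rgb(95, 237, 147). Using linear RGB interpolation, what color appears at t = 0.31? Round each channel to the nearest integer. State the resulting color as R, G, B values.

(42, 160, 127)

R = 18 + 0.31 × (95 − 18) = 18 + 0.31 × 77 = 41.87 → 42
G = 126 + 0.31 × (237 − 126) = 126 + 0.31 × 111 = 160.41 → 160
B = 118 + 0.31 × (147 − 118) = 118 + 0.31 × 29 = 126.99 → 127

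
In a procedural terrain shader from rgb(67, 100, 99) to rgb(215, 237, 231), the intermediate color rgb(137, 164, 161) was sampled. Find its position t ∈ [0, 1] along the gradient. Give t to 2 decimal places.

0.47

Invert the lerp on the R channel (largest span, 148): t = (137 − 67) / (215 − 67) = 70/148 = 0.47297.
Check on G: (164 − 100)/(237 − 100) = 0.4672 ✓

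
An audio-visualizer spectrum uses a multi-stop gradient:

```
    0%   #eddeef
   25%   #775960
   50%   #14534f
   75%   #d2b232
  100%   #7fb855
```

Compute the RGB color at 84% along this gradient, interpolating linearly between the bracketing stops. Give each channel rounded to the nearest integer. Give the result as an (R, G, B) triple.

84% lies between the 75% and 100% stops, so the local fraction is t = (84 − 75)/(100 − 75) = 9/25 ≈ 0.36.
#d2b232 → (210, 178, 50); #7fb855 → (127, 184, 85).
R = 210 + 0.36 × (127 − 210) = 180.12 → 180
G = 178 + 0.36 × (184 − 178) = 180.16 → 180
B = 50 + 0.36 × (85 − 50) = 62.6 → 63

(180, 180, 63)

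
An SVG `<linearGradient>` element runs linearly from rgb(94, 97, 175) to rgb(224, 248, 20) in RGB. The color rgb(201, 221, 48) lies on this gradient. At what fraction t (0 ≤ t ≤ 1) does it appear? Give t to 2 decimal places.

0.82

Invert the lerp on the B channel (largest span, 155): t = (48 − 175) / (20 − 175) = -127/-155 = 0.81935.
Check on R: (201 − 94)/(224 − 94) = 0.8231 ✓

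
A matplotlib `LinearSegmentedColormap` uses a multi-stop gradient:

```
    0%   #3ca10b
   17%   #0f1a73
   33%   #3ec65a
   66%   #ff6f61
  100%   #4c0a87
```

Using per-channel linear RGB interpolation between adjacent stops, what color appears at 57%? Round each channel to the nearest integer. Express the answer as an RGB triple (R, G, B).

(202, 135, 95)

57% lies between the 33% and 66% stops, so the local fraction is t = (57 − 33)/(66 − 33) = 24/33 ≈ 0.7273.
#3ec65a → (62, 198, 90); #ff6f61 → (255, 111, 97).
R = 62 + 0.7273 × (255 − 62) = 202.369 → 202
G = 198 + 0.7273 × (111 − 198) = 134.725 → 135
B = 90 + 0.7273 × (97 − 90) = 95.091 → 95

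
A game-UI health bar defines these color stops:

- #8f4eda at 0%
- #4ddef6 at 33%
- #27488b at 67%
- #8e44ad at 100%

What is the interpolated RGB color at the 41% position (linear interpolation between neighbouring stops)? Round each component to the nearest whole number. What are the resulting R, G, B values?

(68, 187, 221)

41% lies between the 33% and 67% stops, so the local fraction is t = (41 − 33)/(67 − 33) = 8/34 ≈ 0.2353.
#4ddef6 → (77, 222, 246); #27488b → (39, 72, 139).
R = 77 + 0.2353 × (39 − 77) = 68.059 → 68
G = 222 + 0.2353 × (72 − 222) = 186.705 → 187
B = 246 + 0.2353 × (139 − 246) = 220.823 → 221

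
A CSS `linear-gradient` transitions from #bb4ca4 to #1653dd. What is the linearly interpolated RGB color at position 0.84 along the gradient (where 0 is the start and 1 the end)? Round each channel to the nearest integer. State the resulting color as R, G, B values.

#bb4ca4 → (187, 76, 164); #1653dd → (22, 83, 221).
R = 187 + 0.84 × (22 − 187) = 187 + 0.84 × -165 = 48.4 → 48
G = 76 + 0.84 × (83 − 76) = 76 + 0.84 × 7 = 81.88 → 82
B = 164 + 0.84 × (221 − 164) = 164 + 0.84 × 57 = 211.88 → 212
So the blended color is (48, 82, 212), about #3052d4.

(48, 82, 212)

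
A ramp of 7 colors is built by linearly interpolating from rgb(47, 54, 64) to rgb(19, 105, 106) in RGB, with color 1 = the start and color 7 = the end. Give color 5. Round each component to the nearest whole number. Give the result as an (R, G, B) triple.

With 7 swatches and endpoints inclusive, swatch 5 sits at t = (5 − 1)/(7 − 1) = 4/6 ≈ 0.6667.
R = 47 + 0.6667 × (19 − 47) = 28.332 → 28
G = 54 + 0.6667 × (105 − 54) = 88.002 → 88
B = 64 + 0.6667 × (106 − 64) = 92.001 → 92

(28, 88, 92)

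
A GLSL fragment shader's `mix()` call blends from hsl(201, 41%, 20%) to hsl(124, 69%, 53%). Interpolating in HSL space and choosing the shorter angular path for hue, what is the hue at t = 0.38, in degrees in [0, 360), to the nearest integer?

Hue arc: Δh = 124 − 201 = -77° (|Δh| ≤ 180, already the shorter path).
H = 201 + 0.38 × (-77) = 171.74 → 172°

172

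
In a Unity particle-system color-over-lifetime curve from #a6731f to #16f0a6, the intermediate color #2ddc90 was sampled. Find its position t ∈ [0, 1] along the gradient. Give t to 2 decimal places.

Invert the lerp on the R channel (largest span, 144): t = (45 − 166) / (22 − 166) = -121/-144 = 0.84028.
Check on G: (220 − 115)/(240 − 115) = 0.84 ✓

0.84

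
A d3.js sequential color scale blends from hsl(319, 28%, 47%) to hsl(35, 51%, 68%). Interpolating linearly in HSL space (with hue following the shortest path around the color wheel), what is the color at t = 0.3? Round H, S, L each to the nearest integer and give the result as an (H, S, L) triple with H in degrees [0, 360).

(342, 35, 53)

Hue: 35 − 319 = -284°, but |-284| > 180 so the shorter arc goes the other way: Δh = -284 + 360 = 76°.
H = 319 + 0.3 × (76) = 341.8 → 342°
S = 28 + 0.3 × (51 − 28) = 34.9 → 35%
L = 47 + 0.3 × (68 − 47) = 53.3 → 53%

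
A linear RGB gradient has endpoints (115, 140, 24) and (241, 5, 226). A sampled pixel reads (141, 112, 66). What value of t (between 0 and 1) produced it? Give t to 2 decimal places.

Invert the lerp on the B channel (largest span, 202): t = (66 − 24) / (226 − 24) = 42/202 = 0.20792.
Check on R: (141 − 115)/(241 − 115) = 0.2063 ✓

0.21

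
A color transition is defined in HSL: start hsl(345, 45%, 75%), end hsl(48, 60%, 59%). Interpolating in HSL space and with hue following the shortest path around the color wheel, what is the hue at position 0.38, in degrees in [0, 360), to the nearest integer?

9

Hue: 48 − 345 = -297°, but |-297| > 180 so the shorter arc goes the other way: Δh = -297 + 360 = 63°.
H = 345 + 0.38 × (63) = 368.94 → 369 → 369 mod 360 = 9°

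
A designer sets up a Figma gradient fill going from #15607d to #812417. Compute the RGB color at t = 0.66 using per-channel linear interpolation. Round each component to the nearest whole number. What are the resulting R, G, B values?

#15607d → (21, 96, 125); #812417 → (129, 36, 23).
R = 21 + 0.66 × (129 − 21) = 21 + 0.66 × 108 = 92.28 → 92
G = 96 + 0.66 × (36 − 96) = 96 + 0.66 × -60 = 56.4 → 56
B = 125 + 0.66 × (23 − 125) = 125 + 0.66 × -102 = 57.68 → 58

(92, 56, 58)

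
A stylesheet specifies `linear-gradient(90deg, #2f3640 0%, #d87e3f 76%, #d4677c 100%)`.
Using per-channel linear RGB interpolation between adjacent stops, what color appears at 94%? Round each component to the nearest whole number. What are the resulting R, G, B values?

94% lies between the 76% and 100% stops, so the local fraction is t = (94 − 76)/(100 − 76) = 18/24 ≈ 0.75.
#d87e3f → (216, 126, 63); #d4677c → (212, 103, 124).
R = 216 + 0.75 × (212 − 216) = 213 → 213
G = 126 + 0.75 × (103 − 126) = 108.75 → 109
B = 63 + 0.75 × (124 − 63) = 108.75 → 109

(213, 109, 109)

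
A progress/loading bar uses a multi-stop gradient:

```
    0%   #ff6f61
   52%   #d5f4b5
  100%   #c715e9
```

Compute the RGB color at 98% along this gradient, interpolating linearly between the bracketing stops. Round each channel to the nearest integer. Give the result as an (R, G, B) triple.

98% lies between the 52% and 100% stops, so the local fraction is t = (98 − 52)/(100 − 52) = 46/48 ≈ 0.9583.
#d5f4b5 → (213, 244, 181); #c715e9 → (199, 21, 233).
R = 213 + 0.9583 × (199 − 213) = 199.584 → 200
G = 244 + 0.9583 × (21 − 244) = 30.299 → 30
B = 181 + 0.9583 × (233 − 181) = 230.832 → 231

(200, 30, 231)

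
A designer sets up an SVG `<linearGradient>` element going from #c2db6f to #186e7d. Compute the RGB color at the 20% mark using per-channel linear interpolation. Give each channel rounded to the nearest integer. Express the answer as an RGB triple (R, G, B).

#c2db6f → (194, 219, 111); #186e7d → (24, 110, 125).
20% corresponds to t = 0.2.
R = 194 + 0.2 × (24 − 194) = 194 + 0.2 × -170 = 160 → 160
G = 219 + 0.2 × (110 − 219) = 219 + 0.2 × -109 = 197.2 → 197
B = 111 + 0.2 × (125 − 111) = 111 + 0.2 × 14 = 113.8 → 114
So the blended color is (160, 197, 114), about #a0c572.

(160, 197, 114)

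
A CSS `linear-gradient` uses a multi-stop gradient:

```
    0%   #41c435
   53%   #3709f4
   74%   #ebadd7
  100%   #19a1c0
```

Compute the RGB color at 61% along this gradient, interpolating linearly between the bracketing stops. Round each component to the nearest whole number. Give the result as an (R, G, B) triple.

(124, 71, 233)

61% lies between the 53% and 74% stops, so the local fraction is t = (61 − 53)/(74 − 53) = 8/21 ≈ 0.381.
#3709f4 → (55, 9, 244); #ebadd7 → (235, 173, 215).
R = 55 + 0.381 × (235 − 55) = 123.58 → 124
G = 9 + 0.381 × (173 − 9) = 71.484 → 71
B = 244 + 0.381 × (215 − 244) = 232.951 → 233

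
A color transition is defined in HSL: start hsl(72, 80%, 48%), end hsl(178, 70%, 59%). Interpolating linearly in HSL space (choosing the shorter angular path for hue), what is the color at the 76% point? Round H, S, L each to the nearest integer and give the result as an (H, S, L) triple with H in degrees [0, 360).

(153, 72, 56)

Hue arc: Δh = 178 − 72 = 106° (|Δh| ≤ 180, already the shorter path).
H = 72 + 0.76 × (106) = 152.56 → 153°
S = 80 + 0.76 × (70 − 80) = 72.4 → 72%
L = 48 + 0.76 × (59 − 48) = 56.36 → 56%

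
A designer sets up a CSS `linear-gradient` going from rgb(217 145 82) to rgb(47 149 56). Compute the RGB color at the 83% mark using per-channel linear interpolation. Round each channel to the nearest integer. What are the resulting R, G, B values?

(76, 148, 60)

83% corresponds to t = 0.83.
R = 217 + 0.83 × (47 − 217) = 217 + 0.83 × -170 = 75.9 → 76
G = 145 + 0.83 × (149 − 145) = 145 + 0.83 × 4 = 148.32 → 148
B = 82 + 0.83 × (56 − 82) = 82 + 0.83 × -26 = 60.42 → 60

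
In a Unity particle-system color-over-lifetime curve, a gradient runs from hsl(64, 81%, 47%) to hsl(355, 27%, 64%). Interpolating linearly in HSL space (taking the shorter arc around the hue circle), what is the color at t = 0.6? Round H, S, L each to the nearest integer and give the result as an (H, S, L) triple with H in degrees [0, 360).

(23, 49, 57)

Hue: 355 − 64 = 291°, but |291| > 180 so the shorter arc goes the other way: Δh = 291 − 360 = -69°.
H = 64 + 0.6 × (-69) = 22.6 → 23°
S = 81 + 0.6 × (27 − 81) = 48.6 → 49%
L = 47 + 0.6 × (64 − 47) = 57.2 → 57%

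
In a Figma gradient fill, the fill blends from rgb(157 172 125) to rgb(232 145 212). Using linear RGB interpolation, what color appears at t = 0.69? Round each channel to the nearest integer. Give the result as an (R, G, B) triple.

(209, 153, 185)

R = 157 + 0.69 × (232 − 157) = 157 + 0.69 × 75 = 208.75 → 209
G = 172 + 0.69 × (145 − 172) = 172 + 0.69 × -27 = 153.37 → 153
B = 125 + 0.69 × (212 − 125) = 125 + 0.69 × 87 = 185.03 → 185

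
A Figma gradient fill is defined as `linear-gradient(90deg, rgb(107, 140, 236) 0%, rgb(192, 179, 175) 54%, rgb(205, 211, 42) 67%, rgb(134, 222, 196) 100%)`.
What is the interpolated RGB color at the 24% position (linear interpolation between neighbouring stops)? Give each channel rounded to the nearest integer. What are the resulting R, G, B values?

(145, 157, 209)

24% lies between the 0% and 54% stops, so the local fraction is t = (24 − 0)/(54 − 0) = 24/54 ≈ 0.4444.
R = 107 + 0.4444 × (192 − 107) = 144.774 → 145
G = 140 + 0.4444 × (179 − 140) = 157.332 → 157
B = 236 + 0.4444 × (175 − 236) = 208.892 → 209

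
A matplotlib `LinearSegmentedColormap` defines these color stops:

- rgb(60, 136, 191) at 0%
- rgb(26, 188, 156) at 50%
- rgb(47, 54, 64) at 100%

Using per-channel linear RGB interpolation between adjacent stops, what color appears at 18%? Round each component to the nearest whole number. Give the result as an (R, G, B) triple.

18% lies between the 0% and 50% stops, so the local fraction is t = (18 − 0)/(50 − 0) = 18/50 ≈ 0.36.
R = 60 + 0.36 × (26 − 60) = 47.76 → 48
G = 136 + 0.36 × (188 − 136) = 154.72 → 155
B = 191 + 0.36 × (156 − 191) = 178.4 → 178

(48, 155, 178)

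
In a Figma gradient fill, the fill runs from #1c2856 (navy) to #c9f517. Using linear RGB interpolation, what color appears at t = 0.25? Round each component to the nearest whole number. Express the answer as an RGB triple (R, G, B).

(71, 91, 70)

#1c2856 → (28, 40, 86); #c9f517 → (201, 245, 23).
R = 28 + 0.25 × (201 − 28) = 28 + 0.25 × 173 = 71.25 → 71
G = 40 + 0.25 × (245 − 40) = 40 + 0.25 × 205 = 91.25 → 91
B = 86 + 0.25 × (23 − 86) = 86 + 0.25 × -63 = 70.25 → 70
So the blended color is (71, 91, 70), about #475b46.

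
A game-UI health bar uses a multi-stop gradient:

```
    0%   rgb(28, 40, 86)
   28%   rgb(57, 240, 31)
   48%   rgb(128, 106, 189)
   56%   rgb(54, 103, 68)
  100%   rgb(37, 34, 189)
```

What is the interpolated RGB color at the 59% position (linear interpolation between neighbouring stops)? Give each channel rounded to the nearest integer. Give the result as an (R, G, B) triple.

(53, 98, 76)

59% lies between the 56% and 100% stops, so the local fraction is t = (59 − 56)/(100 − 56) = 3/44 ≈ 0.0682.
R = 54 + 0.0682 × (37 − 54) = 52.841 → 53
G = 103 + 0.0682 × (34 − 103) = 98.294 → 98
B = 68 + 0.0682 × (189 − 68) = 76.252 → 76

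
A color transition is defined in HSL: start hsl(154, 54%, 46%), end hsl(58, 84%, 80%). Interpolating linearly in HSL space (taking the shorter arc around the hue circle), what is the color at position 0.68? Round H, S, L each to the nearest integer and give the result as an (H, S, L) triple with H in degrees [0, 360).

Hue arc: Δh = 58 − 154 = -96° (|Δh| ≤ 180, already the shorter path).
H = 154 + 0.68 × (-96) = 88.72 → 89°
S = 54 + 0.68 × (84 − 54) = 74.4 → 74%
L = 46 + 0.68 × (80 − 46) = 69.12 → 69%

(89, 74, 69)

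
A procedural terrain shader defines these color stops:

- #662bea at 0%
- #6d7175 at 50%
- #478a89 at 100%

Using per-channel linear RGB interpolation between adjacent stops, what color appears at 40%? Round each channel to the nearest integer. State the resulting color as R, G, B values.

40% lies between the 0% and 50% stops, so the local fraction is t = (40 − 0)/(50 − 0) = 40/50 ≈ 0.8.
#662bea → (102, 43, 234); #6d7175 → (109, 113, 117).
R = 102 + 0.8 × (109 − 102) = 107.6 → 108
G = 43 + 0.8 × (113 − 43) = 99 → 99
B = 234 + 0.8 × (117 − 234) = 140.4 → 140

(108, 99, 140)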